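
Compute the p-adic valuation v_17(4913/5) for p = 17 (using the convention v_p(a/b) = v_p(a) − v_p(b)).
v_17(4913/5) = 3

Factor powers of 17 from the numerator and denominator of the reduced fraction: 4913 = 17^3 · 1 and 5 = 17^0 · 5. Apply v_p(a/b) = v_p(a) − v_p(b): v_17(4913/5) = 3 − 0 = 3.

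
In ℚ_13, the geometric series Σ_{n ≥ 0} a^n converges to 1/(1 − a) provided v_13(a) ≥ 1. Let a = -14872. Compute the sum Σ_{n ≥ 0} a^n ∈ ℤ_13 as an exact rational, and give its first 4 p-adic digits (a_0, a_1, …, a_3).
Σ a^n = 1/(1 − a) = 1/14873;  first 4 digits = (1, 0, 3, 6)

v_13(a) = 2 ≥ 1, so the series converges in ℤ_13 to 1/(1 − a) = 1/(1 − (-14872)) = 1/14873. Expand this rational in ℤ_13: compute digits iteratively via d_i = x_i mod 13, x_{i+1} = (x_i − d_i)/13. The first 4 digits are (1, 0, 3, 6).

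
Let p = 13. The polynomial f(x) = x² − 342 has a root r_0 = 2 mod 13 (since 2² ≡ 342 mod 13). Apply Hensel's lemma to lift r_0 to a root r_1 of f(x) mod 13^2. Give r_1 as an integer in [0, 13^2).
r_1 = 2 (mod 169)

Hensel's recurrence: r_{i+1} = r_i − f(r_i)·(f′(r_i))^{-1} mod 13^{i+2}, with f′(x) = 2x. Iterate:
  r_0 = 2 (mod 13)
  r_1 = 2 (mod 169)
Final: r_1 = 2, and one checks f(r_1) ≡ 0 mod 13^2.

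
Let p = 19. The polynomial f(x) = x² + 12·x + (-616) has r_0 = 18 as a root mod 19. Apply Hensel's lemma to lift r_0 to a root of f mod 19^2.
r_1 = 170 (mod 361)

Hensel: r_{i+1} = r_i − f(r_i)·(f′(r_i))^{-1} mod 19^{i+2}, f′(x) = 2x + 12. Iterate:
  r_0 = 18 (mod 19)
  r_1 = 170 (mod 361)
Final: r = 170 satisfies f(r) ≡ 0 mod 19^2.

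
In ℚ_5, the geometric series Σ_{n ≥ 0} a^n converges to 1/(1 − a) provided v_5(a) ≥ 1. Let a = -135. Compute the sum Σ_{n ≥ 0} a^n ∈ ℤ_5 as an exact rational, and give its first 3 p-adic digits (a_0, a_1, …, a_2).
Σ a^n = 1/(1 − a) = 1/136;  first 3 digits = (1, 3, 3)

v_5(a) = 1 ≥ 1, so the series converges in ℤ_5 to 1/(1 − a) = 1/(1 − (-135)) = 1/136. Expand this rational in ℤ_5: compute digits iteratively via d_i = x_i mod 5, x_{i+1} = (x_i − d_i)/5. The first 3 digits are (1, 3, 3).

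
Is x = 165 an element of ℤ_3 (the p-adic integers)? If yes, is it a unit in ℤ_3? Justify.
x ∈ ℤ_3 but not a unit; v_3(x) = 1 > 0

ℤ_3 = {x ∈ ℚ_3 : v_3(x) ≥ 0} and ℤ_3^× = {x ∈ ℤ_3 : v_3(x) = 0}. Here v_3(165) = v_3(num) − v_3(den) = 1; compare against these criteria.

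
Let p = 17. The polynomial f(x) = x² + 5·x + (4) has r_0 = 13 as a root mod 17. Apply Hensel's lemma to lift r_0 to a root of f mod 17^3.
r_2 = 4909 (mod 4913)

Hensel: r_{i+1} = r_i − f(r_i)·(f′(r_i))^{-1} mod 17^{i+2}, f′(x) = 2x + 5. Iterate:
  r_0 = 13 (mod 17)
  r_1 = 285 (mod 289)
  r_2 = 4909 (mod 4913)
Final: r = 4909 satisfies f(r) ≡ 0 mod 17^3.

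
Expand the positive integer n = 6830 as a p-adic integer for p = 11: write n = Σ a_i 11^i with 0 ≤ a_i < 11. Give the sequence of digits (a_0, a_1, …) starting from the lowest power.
(a_0, a_1, …) = (10, 4, 1, 5)

Repeated division by 11 gives the digits low-to-high: 6830 = 10 + 4·11^1 + 1·11^2 + 5·11^3. Digit sequence: (10, 4, 1, 5).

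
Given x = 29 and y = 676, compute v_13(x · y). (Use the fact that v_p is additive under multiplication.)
v_13(19604) = 2

v_p(x) = 0 (factor: 29 = 13^0 · 29); v_p(y) = 2 (factor: 676 = 13^2 · 4). Additivity: v_p(xy) = v_p(x) + v_p(y) = 0 + 2 = 2. (Direct check: xy = 19604 = 13^2 · (116).)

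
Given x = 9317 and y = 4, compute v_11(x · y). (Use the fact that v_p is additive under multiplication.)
v_11(37268) = 3

v_p(x) = 3 (factor: 9317 = 11^3 · 7); v_p(y) = 0 (factor: 4 = 11^0 · 4). Additivity: v_p(xy) = v_p(x) + v_p(y) = 3 + 0 = 3. (Direct check: xy = 37268 = 11^3 · (28).)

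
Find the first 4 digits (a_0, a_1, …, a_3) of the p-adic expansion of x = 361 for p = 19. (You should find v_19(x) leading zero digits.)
(a_0, …, a_3) = (0, 0, 1, 0)

v_19(361) = 2, so a_0 = ... = a_1 = 0. Factor out: x = 19^2 · u with u = 1 a unit in ℤ_19. Expand u iteratively via a_{v+i} = u_i mod 19, u_{i+1} = (u_i − a_{v+i})/19:
  u_0 = 1;  a_2 = 1;  u_1 = (u_0 − 1)/19 = 0
  u_1 = 0;  a_3 = 0;  u_2 = (u_1 − 0)/19 = 0
Digits: (0, 0, 1, 0).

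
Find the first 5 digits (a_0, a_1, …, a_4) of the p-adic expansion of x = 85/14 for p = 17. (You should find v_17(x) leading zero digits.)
(a_0, …, a_4) = (0, 4, 1, 6, 13)

v_17(85/14) = 1, so a_0 = ... = a_0 = 0. Factor out: x = 17^1 · u with u = 5/14 a unit in ℤ_17. Expand u iteratively via a_{v+i} = u_i mod 17, u_{i+1} = (u_i − a_{v+i})/17:
  u_0 = 5/14;  a_1 = 4;  u_1 = (u_0 − 4)/17 = -3/14
  u_1 = -3/14;  a_2 = 1;  u_2 = (u_1 − 1)/17 = -1/14
  u_2 = -1/14;  a_3 = 6;  u_3 = (u_2 − 6)/17 = -5/14
  u_3 = -5/14;  a_4 = 13;  u_4 = (u_3 − 13)/17 = -11/14
Digits: (0, 4, 1, 6, 13).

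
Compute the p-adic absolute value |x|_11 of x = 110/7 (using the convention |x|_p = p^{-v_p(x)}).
|110/7|_11 = 1/11

Step 1 — compute v_11(x) by factoring powers of 11 out of the numerator and denominator: v_11(110/7) = 1. Step 2 — apply |x|_p = p^{-v_p(x)} = 11^{-1} = 1/11.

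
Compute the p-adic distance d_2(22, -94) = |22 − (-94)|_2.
d_2(22, -94) = 1/4

Step 1 — x − y = 22 − (-94) = 116. Step 2 — v_2(116) = 2 (factor: 116 = (2^2 · 29); the sign does not affect v_p). Step 3 — |x − y|_2 = 2^{-2} = 1/4.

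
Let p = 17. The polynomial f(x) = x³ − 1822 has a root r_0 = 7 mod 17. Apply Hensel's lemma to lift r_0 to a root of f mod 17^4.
r_3 = 40943 (mod 83521)

Hensel: r_{i+1} = r_i − f(r_i)/f′(r_i) mod 17^{i+2}, where f′(x) = 3x². Iterate:
  r_0 = 7 (mod 17)
  r_1 = 194 (mod 289)
  r_2 = 1639 (mod 4913)
  r_3 = 40943 (mod 83521)
Final: r = 40943 with f(r) ≡ 0 mod 17^4.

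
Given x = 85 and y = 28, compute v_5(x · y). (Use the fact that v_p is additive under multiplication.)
v_5(2380) = 1

v_p(x) = 1 (factor: 85 = 5^1 · 17); v_p(y) = 0 (factor: 28 = 5^0 · 28). Additivity: v_p(xy) = v_p(x) + v_p(y) = 1 + 0 = 1. (Direct check: xy = 2380 = 5^1 · (476).)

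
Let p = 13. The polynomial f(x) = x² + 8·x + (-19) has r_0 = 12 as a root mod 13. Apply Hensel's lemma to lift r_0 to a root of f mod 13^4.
r_3 = 24452 (mod 28561)

Hensel: r_{i+1} = r_i − f(r_i)·(f′(r_i))^{-1} mod 13^{i+2}, f′(x) = 2x + 8. Iterate:
  r_0 = 12 (mod 13)
  r_1 = 116 (mod 169)
  r_2 = 285 (mod 2197)
  r_3 = 24452 (mod 28561)
Final: r = 24452 satisfies f(r) ≡ 0 mod 13^4.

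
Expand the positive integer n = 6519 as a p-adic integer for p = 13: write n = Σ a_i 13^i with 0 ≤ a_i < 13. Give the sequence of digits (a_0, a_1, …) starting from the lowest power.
(a_0, a_1, …) = (6, 7, 12, 2)

Repeated division by 13 gives the digits low-to-high: 6519 = 6 + 7·13^1 + 12·13^2 + 2·13^3. Digit sequence: (6, 7, 12, 2).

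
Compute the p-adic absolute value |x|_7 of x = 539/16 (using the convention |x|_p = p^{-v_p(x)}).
|539/16|_7 = 1/49

Step 1 — compute v_7(x) by factoring powers of 7 out of the numerator and denominator: v_7(539/16) = 2. Step 2 — apply |x|_p = p^{-v_p(x)} = 7^{-2} = 1/49.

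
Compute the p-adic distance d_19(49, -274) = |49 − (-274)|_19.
d_19(49, -274) = 1/19

Step 1 — x − y = 49 − (-274) = 323. Step 2 — v_19(323) = 1 (factor: 323 = (19^1 · 17); the sign does not affect v_p). Step 3 — |x − y|_19 = 19^{-1} = 1/19.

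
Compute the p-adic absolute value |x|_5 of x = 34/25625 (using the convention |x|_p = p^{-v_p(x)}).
|34/25625|_5 = 625

Step 1 — compute v_5(x) by factoring powers of 5 out of the numerator and denominator: v_5(34/25625) = -4. Step 2 — apply |x|_p = p^{-v_p(x)} = 5^{4} = 625.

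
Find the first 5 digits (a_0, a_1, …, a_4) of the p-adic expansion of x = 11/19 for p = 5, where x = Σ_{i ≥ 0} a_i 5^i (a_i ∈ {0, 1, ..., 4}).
(a_0, …, a_4) = (4, 3, 4, 3, 0)

v_5(11/19) = 0 (numerator and denominator both coprime to 5), so x ∈ ℤ_5^×. Compute digits iteratively via a_i = x_i mod 5, x_{i+1} = (x_i − a_i)/5, with x_0 = x:
  x_0 = 11/19;  a_0 = 4;  x_1 = (x_0 − 4)/5 = -13/19
  x_1 = -13/19;  a_1 = 3;  x_2 = (x_1 − 3)/5 = -14/19
  x_2 = -14/19;  a_2 = 4;  x_3 = (x_2 − 4)/5 = -18/19
  x_3 = -18/19;  a_3 = 3;  x_4 = (x_3 − 3)/5 = -15/19
  x_4 = -15/19;  a_4 = 0;  x_5 = (x_4 − 0)/5 = -3/19
Digits: (4, 3, 4, 3, 0).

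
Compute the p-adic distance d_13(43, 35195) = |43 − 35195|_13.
d_13(43, 35195) = 1/2197

Step 1 — x − y = 43 − 35195 = -35152. Step 2 — v_13(-35152) = 3 (factor: -35152 = −(13^3 · 16); the sign does not affect v_p). Step 3 — |x − y|_13 = 13^{-3} = 1/2197.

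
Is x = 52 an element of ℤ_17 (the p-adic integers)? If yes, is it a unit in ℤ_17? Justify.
x ∈ ℤ_17^× (unit); v_17(x) = 0

ℤ_17 = {x ∈ ℚ_17 : v_17(x) ≥ 0} and ℤ_17^× = {x ∈ ℤ_17 : v_17(x) = 0}. Here v_17(52) = v_17(num) − v_17(den) = 0; compare against these criteria.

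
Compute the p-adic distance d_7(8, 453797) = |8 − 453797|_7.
d_7(8, 453797) = 1/16807

Step 1 — x − y = 8 − 453797 = -453789. Step 2 — v_7(-453789) = 5 (factor: -453789 = −(7^5 · 27); the sign does not affect v_p). Step 3 — |x − y|_7 = 7^{-5} = 1/16807.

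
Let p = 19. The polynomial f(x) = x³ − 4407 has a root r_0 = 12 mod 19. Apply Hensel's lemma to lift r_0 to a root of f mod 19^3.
r_2 = 126 (mod 6859)

Hensel: r_{i+1} = r_i − f(r_i)/f′(r_i) mod 19^{i+2}, where f′(x) = 3x². Iterate:
  r_0 = 12 (mod 19)
  r_1 = 126 (mod 361)
  r_2 = 126 (mod 6859)
Final: r = 126 with f(r) ≡ 0 mod 19^3.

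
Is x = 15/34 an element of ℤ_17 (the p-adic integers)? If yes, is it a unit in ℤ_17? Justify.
x ∉ ℤ_17 (v_17(x) = -1 < 0)

ℤ_17 = {x ∈ ℚ_17 : v_17(x) ≥ 0} and ℤ_17^× = {x ∈ ℤ_17 : v_17(x) = 0}. Here v_17(15/34) = v_17(num) − v_17(den) = -1; compare against these criteria.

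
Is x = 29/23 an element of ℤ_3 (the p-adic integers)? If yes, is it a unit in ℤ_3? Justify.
x ∈ ℤ_3^× (unit); v_3(x) = 0

ℤ_3 = {x ∈ ℚ_3 : v_3(x) ≥ 0} and ℤ_3^× = {x ∈ ℤ_3 : v_3(x) = 0}. Here v_3(29/23) = v_3(num) − v_3(den) = 0; compare against these criteria.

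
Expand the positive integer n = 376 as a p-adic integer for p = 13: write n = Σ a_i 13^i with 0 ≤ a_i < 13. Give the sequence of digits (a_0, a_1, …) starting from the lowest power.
(a_0, a_1, …) = (12, 2, 2)

Repeated division by 13 gives the digits low-to-high: 376 = 12 + 2·13^1 + 2·13^2. Digit sequence: (12, 2, 2).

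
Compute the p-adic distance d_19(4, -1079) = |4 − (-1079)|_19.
d_19(4, -1079) = 1/361

Step 1 — x − y = 4 − (-1079) = 1083. Step 2 — v_19(1083) = 2 (factor: 1083 = (19^2 · 3); the sign does not affect v_p). Step 3 — |x − y|_19 = 19^{-2} = 1/361.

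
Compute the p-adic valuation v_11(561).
v_11(561) = 1

v_11(n) is the largest exponent k such that 11^k divides n. Factor out: 561 = 11^1 · 51. (Sign doesn't affect v_p.) So v_11(561) = 1.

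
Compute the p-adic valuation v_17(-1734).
v_17(-1734) = 2

v_17(n) is the largest exponent k such that 17^k divides n. Factor out: -1734 = -17^2 · 6. (Sign doesn't affect v_p.) So v_17(-1734) = 2.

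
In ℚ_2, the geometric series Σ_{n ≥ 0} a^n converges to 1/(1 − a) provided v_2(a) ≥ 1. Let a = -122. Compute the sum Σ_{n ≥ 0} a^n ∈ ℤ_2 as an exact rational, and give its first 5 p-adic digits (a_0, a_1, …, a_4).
Σ a^n = 1/(1 − a) = 1/123;  first 5 digits = (1, 1, 0, 0, 1)

v_2(a) = 1 ≥ 1, so the series converges in ℤ_2 to 1/(1 − a) = 1/(1 − (-122)) = 1/123. Expand this rational in ℤ_2: compute digits iteratively via d_i = x_i mod 2, x_{i+1} = (x_i − d_i)/2. The first 5 digits are (1, 1, 0, 0, 1).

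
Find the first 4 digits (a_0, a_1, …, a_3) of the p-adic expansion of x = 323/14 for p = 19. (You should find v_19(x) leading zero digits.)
(a_0, …, a_3) = (0, 8, 1, 4)

v_19(323/14) = 1, so a_0 = ... = a_0 = 0. Factor out: x = 19^1 · u with u = 17/14 a unit in ℤ_19. Expand u iteratively via a_{v+i} = u_i mod 19, u_{i+1} = (u_i − a_{v+i})/19:
  u_0 = 17/14;  a_1 = 8;  u_1 = (u_0 − 8)/19 = -5/14
  u_1 = -5/14;  a_2 = 1;  u_2 = (u_1 − 1)/19 = -1/14
  u_2 = -1/14;  a_3 = 4;  u_3 = (u_2 − 4)/19 = -3/14
Digits: (0, 8, 1, 4).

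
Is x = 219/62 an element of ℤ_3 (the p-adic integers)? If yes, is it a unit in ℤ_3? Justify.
x ∈ ℤ_3 but not a unit; v_3(x) = 1 > 0

ℤ_3 = {x ∈ ℚ_3 : v_3(x) ≥ 0} and ℤ_3^× = {x ∈ ℤ_3 : v_3(x) = 0}. Here v_3(219/62) = v_3(num) − v_3(den) = 1; compare against these criteria.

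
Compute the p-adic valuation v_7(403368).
v_7(403368) = 5

v_7(n) is the largest exponent k such that 7^k divides n. Factor out: 403368 = 7^5 · 24. (Sign doesn't affect v_p.) So v_7(403368) = 5.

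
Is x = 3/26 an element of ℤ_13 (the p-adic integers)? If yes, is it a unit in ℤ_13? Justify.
x ∉ ℤ_13 (v_13(x) = -1 < 0)

ℤ_13 = {x ∈ ℚ_13 : v_13(x) ≥ 0} and ℤ_13^× = {x ∈ ℤ_13 : v_13(x) = 0}. Here v_13(3/26) = v_13(num) − v_13(den) = -1; compare against these criteria.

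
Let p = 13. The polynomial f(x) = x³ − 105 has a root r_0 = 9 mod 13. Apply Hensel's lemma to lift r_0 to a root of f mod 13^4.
r_3 = 13685 (mod 28561)

Hensel: r_{i+1} = r_i − f(r_i)/f′(r_i) mod 13^{i+2}, where f′(x) = 3x². Iterate:
  r_0 = 9 (mod 13)
  r_1 = 165 (mod 169)
  r_2 = 503 (mod 2197)
  r_3 = 13685 (mod 28561)
Final: r = 13685 with f(r) ≡ 0 mod 13^4.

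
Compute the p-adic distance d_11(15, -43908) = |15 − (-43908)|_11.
d_11(15, -43908) = 1/14641

Step 1 — x − y = 15 − (-43908) = 43923. Step 2 — v_11(43923) = 4 (factor: 43923 = (11^4 · 3); the sign does not affect v_p). Step 3 — |x − y|_11 = 11^{-4} = 1/14641.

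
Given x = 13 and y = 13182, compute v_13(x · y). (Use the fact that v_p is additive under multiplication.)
v_13(171366) = 4

v_p(x) = 1 (factor: 13 = 13^1 · 1); v_p(y) = 3 (factor: 13182 = 13^3 · 6). Additivity: v_p(xy) = v_p(x) + v_p(y) = 1 + 3 = 4. (Direct check: xy = 171366 = 13^4 · (6).)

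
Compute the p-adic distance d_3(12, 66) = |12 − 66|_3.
d_3(12, 66) = 1/27

Step 1 — x − y = 12 − 66 = -54. Step 2 — v_3(-54) = 3 (factor: -54 = −(3^3 · 2); the sign does not affect v_p). Step 3 — |x − y|_3 = 3^{-3} = 1/27.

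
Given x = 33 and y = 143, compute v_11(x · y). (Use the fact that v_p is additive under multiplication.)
v_11(4719) = 2

v_p(x) = 1 (factor: 33 = 11^1 · 3); v_p(y) = 1 (factor: 143 = 11^1 · 13). Additivity: v_p(xy) = v_p(x) + v_p(y) = 1 + 1 = 2. (Direct check: xy = 4719 = 11^2 · (39).)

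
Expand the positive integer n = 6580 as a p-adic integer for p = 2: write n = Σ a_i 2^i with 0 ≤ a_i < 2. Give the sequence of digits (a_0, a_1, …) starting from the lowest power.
(a_0, a_1, …) = (0, 0, 1, 0, 1, 1, 0, 1, 1, 0, 0, 1, 1)

Repeated division by 2 gives the digits low-to-high: 6580 = 1·2^2 + 1·2^4 + 1·2^5 + 1·2^7 + 1·2^8 + 1·2^11 + 1·2^12. Digit sequence: (0, 0, 1, 0, 1, 1, 0, 1, 1, 0, 0, 1, 1).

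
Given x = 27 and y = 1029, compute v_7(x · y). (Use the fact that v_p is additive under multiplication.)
v_7(27783) = 3

v_p(x) = 0 (factor: 27 = 7^0 · 27); v_p(y) = 3 (factor: 1029 = 7^3 · 3). Additivity: v_p(xy) = v_p(x) + v_p(y) = 0 + 3 = 3. (Direct check: xy = 27783 = 7^3 · (81).)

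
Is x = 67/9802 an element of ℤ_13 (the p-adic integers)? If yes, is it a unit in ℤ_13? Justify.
x ∉ ℤ_13 (v_13(x) = -2 < 0)

ℤ_13 = {x ∈ ℚ_13 : v_13(x) ≥ 0} and ℤ_13^× = {x ∈ ℤ_13 : v_13(x) = 0}. Here v_13(67/9802) = v_13(num) − v_13(den) = -2; compare against these criteria.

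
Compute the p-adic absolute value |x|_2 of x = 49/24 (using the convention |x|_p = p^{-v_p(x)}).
|49/24|_2 = 8

Step 1 — compute v_2(x) by factoring powers of 2 out of the numerator and denominator: v_2(49/24) = -3. Step 2 — apply |x|_p = p^{-v_p(x)} = 2^{3} = 8.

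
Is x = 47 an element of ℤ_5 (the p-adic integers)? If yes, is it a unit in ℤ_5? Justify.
x ∈ ℤ_5^× (unit); v_5(x) = 0

ℤ_5 = {x ∈ ℚ_5 : v_5(x) ≥ 0} and ℤ_5^× = {x ∈ ℤ_5 : v_5(x) = 0}. Here v_5(47) = v_5(num) − v_5(den) = 0; compare against these criteria.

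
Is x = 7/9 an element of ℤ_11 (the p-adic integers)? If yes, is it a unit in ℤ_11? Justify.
x ∈ ℤ_11^× (unit); v_11(x) = 0

ℤ_11 = {x ∈ ℚ_11 : v_11(x) ≥ 0} and ℤ_11^× = {x ∈ ℤ_11 : v_11(x) = 0}. Here v_11(7/9) = v_11(num) − v_11(den) = 0; compare against these criteria.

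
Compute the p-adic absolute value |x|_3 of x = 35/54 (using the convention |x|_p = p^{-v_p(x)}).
|35/54|_3 = 27

Step 1 — compute v_3(x) by factoring powers of 3 out of the numerator and denominator: v_3(35/54) = -3. Step 2 — apply |x|_p = p^{-v_p(x)} = 3^{3} = 27.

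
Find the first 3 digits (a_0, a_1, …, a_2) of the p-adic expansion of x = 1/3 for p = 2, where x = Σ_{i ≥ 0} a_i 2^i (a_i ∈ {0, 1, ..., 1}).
(a_0, …, a_2) = (1, 1, 0)

v_2(1/3) = 0 (numerator and denominator both coprime to 2), so x ∈ ℤ_2^×. Compute digits iteratively via a_i = x_i mod 2, x_{i+1} = (x_i − a_i)/2, with x_0 = x:
  x_0 = 1/3;  a_0 = 1;  x_1 = (x_0 − 1)/2 = -1/3
  x_1 = -1/3;  a_1 = 1;  x_2 = (x_1 − 1)/2 = -2/3
  x_2 = -2/3;  a_2 = 0;  x_3 = (x_2 − 0)/2 = -1/3
Digits: (1, 1, 0).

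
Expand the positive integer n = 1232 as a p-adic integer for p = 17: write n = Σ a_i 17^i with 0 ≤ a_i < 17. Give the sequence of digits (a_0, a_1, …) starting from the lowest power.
(a_0, a_1, …) = (8, 4, 4)

Repeated division by 17 gives the digits low-to-high: 1232 = 8 + 4·17^1 + 4·17^2. Digit sequence: (8, 4, 4).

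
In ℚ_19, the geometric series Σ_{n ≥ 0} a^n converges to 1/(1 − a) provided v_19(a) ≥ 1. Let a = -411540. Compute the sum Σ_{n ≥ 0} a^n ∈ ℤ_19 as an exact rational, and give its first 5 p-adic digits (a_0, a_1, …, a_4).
Σ a^n = 1/(1 − a) = 1/411541;  first 5 digits = (1, 0, 0, 16, 15)

v_19(a) = 3 ≥ 1, so the series converges in ℤ_19 to 1/(1 − a) = 1/(1 − (-411540)) = 1/411541. Expand this rational in ℤ_19: compute digits iteratively via d_i = x_i mod 19, x_{i+1} = (x_i − d_i)/19. The first 5 digits are (1, 0, 0, 16, 15).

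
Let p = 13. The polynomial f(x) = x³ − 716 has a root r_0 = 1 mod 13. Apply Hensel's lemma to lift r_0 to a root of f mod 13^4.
r_3 = 16914 (mod 28561)

Hensel: r_{i+1} = r_i − f(r_i)/f′(r_i) mod 13^{i+2}, where f′(x) = 3x². Iterate:
  r_0 = 1 (mod 13)
  r_1 = 14 (mod 169)
  r_2 = 1535 (mod 2197)
  r_3 = 16914 (mod 28561)
Final: r = 16914 with f(r) ≡ 0 mod 13^4.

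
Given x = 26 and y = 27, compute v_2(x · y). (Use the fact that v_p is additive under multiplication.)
v_2(702) = 1

v_p(x) = 1 (factor: 26 = 2^1 · 13); v_p(y) = 0 (factor: 27 = 2^0 · 27). Additivity: v_p(xy) = v_p(x) + v_p(y) = 1 + 0 = 1. (Direct check: xy = 702 = 2^1 · (351).)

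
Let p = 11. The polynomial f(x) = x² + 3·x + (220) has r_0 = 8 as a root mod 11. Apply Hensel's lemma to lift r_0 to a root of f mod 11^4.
r_3 = 14187 (mod 14641)

Hensel: r_{i+1} = r_i − f(r_i)·(f′(r_i))^{-1} mod 11^{i+2}, f′(x) = 2x + 3. Iterate:
  r_0 = 8 (mod 11)
  r_1 = 30 (mod 121)
  r_2 = 877 (mod 1331)
  r_3 = 14187 (mod 14641)
Final: r = 14187 satisfies f(r) ≡ 0 mod 11^4.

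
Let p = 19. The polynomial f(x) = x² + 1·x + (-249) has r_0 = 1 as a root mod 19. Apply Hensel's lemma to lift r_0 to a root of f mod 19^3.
r_2 = 6461 (mod 6859)

Hensel: r_{i+1} = r_i − f(r_i)·(f′(r_i))^{-1} mod 19^{i+2}, f′(x) = 2x + 1. Iterate:
  r_0 = 1 (mod 19)
  r_1 = 324 (mod 361)
  r_2 = 6461 (mod 6859)
Final: r = 6461 satisfies f(r) ≡ 0 mod 19^3.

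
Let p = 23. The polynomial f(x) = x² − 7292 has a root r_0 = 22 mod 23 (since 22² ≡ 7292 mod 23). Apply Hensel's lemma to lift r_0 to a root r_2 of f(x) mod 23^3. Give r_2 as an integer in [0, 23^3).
r_2 = 5611 (mod 12167)

Hensel's recurrence: r_{i+1} = r_i − f(r_i)·(f′(r_i))^{-1} mod 23^{i+2}, with f′(x) = 2x. Iterate:
  r_0 = 22 (mod 23)
  r_1 = 321 (mod 529)
  r_2 = 5611 (mod 12167)
Final: r_2 = 5611, and one checks f(r_2) ≡ 0 mod 23^3.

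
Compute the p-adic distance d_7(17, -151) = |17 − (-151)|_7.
d_7(17, -151) = 1/7

Step 1 — x − y = 17 − (-151) = 168. Step 2 — v_7(168) = 1 (factor: 168 = (7^1 · 24); the sign does not affect v_p). Step 3 — |x − y|_7 = 7^{-1} = 1/7.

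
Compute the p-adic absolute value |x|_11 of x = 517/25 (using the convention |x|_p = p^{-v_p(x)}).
|517/25|_11 = 1/11

Step 1 — compute v_11(x) by factoring powers of 11 out of the numerator and denominator: v_11(517/25) = 1. Step 2 — apply |x|_p = p^{-v_p(x)} = 11^{-1} = 1/11.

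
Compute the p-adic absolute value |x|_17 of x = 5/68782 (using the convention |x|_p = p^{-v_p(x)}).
|5/68782|_17 = 4913

Step 1 — compute v_17(x) by factoring powers of 17 out of the numerator and denominator: v_17(5/68782) = -3. Step 2 — apply |x|_p = p^{-v_p(x)} = 17^{3} = 4913.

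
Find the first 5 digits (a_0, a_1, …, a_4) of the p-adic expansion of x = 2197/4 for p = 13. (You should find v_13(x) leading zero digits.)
(a_0, …, a_4) = (0, 0, 0, 10, 9)

v_13(2197/4) = 3, so a_0 = ... = a_2 = 0. Factor out: x = 13^3 · u with u = 1/4 a unit in ℤ_13. Expand u iteratively via a_{v+i} = u_i mod 13, u_{i+1} = (u_i − a_{v+i})/13:
  u_0 = 1/4;  a_3 = 10;  u_1 = (u_0 − 10)/13 = -3/4
  u_1 = -3/4;  a_4 = 9;  u_2 = (u_1 − 9)/13 = -3/4
Digits: (0, 0, 0, 10, 9).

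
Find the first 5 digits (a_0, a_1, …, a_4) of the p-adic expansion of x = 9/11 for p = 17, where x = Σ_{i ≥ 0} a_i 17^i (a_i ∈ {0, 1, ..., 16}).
(a_0, …, a_4) = (7, 12, 7, 15, 13)

v_17(9/11) = 0 (numerator and denominator both coprime to 17), so x ∈ ℤ_17^×. Compute digits iteratively via a_i = x_i mod 17, x_{i+1} = (x_i − a_i)/17, with x_0 = x:
  x_0 = 9/11;  a_0 = 7;  x_1 = (x_0 − 7)/17 = -4/11
  x_1 = -4/11;  a_1 = 12;  x_2 = (x_1 − 12)/17 = -8/11
  x_2 = -8/11;  a_2 = 7;  x_3 = (x_2 − 7)/17 = -5/11
  x_3 = -5/11;  a_3 = 15;  x_4 = (x_3 − 15)/17 = -10/11
  x_4 = -10/11;  a_4 = 13;  x_5 = (x_4 − 13)/17 = -9/11
Digits: (7, 12, 7, 15, 13).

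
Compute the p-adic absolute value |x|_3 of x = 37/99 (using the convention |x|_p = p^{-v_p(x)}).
|37/99|_3 = 9

Step 1 — compute v_3(x) by factoring powers of 3 out of the numerator and denominator: v_3(37/99) = -2. Step 2 — apply |x|_p = p^{-v_p(x)} = 3^{2} = 9.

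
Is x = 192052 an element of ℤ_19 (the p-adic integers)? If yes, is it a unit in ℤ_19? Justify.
x ∈ ℤ_19 but not a unit; v_19(x) = 3 > 0

ℤ_19 = {x ∈ ℚ_19 : v_19(x) ≥ 0} and ℤ_19^× = {x ∈ ℤ_19 : v_19(x) = 0}. Here v_19(192052) = v_19(num) − v_19(den) = 3; compare against these criteria.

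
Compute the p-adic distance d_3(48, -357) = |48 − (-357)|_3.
d_3(48, -357) = 1/81

Step 1 — x − y = 48 − (-357) = 405. Step 2 — v_3(405) = 4 (factor: 405 = (3^4 · 5); the sign does not affect v_p). Step 3 — |x − y|_3 = 3^{-4} = 1/81.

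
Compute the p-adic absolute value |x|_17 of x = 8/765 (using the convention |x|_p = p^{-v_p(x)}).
|8/765|_17 = 17

Step 1 — compute v_17(x) by factoring powers of 17 out of the numerator and denominator: v_17(8/765) = -1. Step 2 — apply |x|_p = p^{-v_p(x)} = 17^{1} = 17.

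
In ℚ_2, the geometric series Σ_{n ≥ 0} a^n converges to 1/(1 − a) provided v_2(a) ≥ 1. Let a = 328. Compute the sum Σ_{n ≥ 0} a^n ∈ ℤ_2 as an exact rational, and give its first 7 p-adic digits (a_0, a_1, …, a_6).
Σ a^n = 1/(1 − a) = -1/327;  first 7 digits = (1, 0, 0, 1, 0, 0, 0)

v_2(a) = 3 ≥ 1, so the series converges in ℤ_2 to 1/(1 − a) = 1/(1 − 328) = -1/327. Expand this rational in ℤ_2: compute digits iteratively via d_i = x_i mod 2, x_{i+1} = (x_i − d_i)/2. The first 7 digits are (1, 0, 0, 1, 0, 0, 0).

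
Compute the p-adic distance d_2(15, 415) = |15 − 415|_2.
d_2(15, 415) = 1/16

Step 1 — x − y = 15 − 415 = -400. Step 2 — v_2(-400) = 4 (factor: -400 = −(2^4 · 25); the sign does not affect v_p). Step 3 — |x − y|_2 = 2^{-4} = 1/16.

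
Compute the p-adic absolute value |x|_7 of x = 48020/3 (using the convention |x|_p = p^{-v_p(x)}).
|48020/3|_7 = 1/2401

Step 1 — compute v_7(x) by factoring powers of 7 out of the numerator and denominator: v_7(48020/3) = 4. Step 2 — apply |x|_p = p^{-v_p(x)} = 7^{-4} = 1/2401.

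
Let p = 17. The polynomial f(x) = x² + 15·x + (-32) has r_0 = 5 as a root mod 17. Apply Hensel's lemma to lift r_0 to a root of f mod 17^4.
r_3 = 39156 (mod 83521)

Hensel: r_{i+1} = r_i − f(r_i)·(f′(r_i))^{-1} mod 17^{i+2}, f′(x) = 2x + 15. Iterate:
  r_0 = 5 (mod 17)
  r_1 = 141 (mod 289)
  r_2 = 4765 (mod 4913)
  r_3 = 39156 (mod 83521)
Final: r = 39156 satisfies f(r) ≡ 0 mod 17^4.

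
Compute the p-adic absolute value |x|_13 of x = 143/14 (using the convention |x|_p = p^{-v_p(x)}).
|143/14|_13 = 1/13

Step 1 — compute v_13(x) by factoring powers of 13 out of the numerator and denominator: v_13(143/14) = 1. Step 2 — apply |x|_p = p^{-v_p(x)} = 13^{-1} = 1/13.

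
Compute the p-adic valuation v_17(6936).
v_17(6936) = 2

v_17(n) is the largest exponent k such that 17^k divides n. Factor out: 6936 = 17^2 · 24. (Sign doesn't affect v_p.) So v_17(6936) = 2.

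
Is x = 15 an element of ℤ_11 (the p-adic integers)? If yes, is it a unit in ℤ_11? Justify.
x ∈ ℤ_11^× (unit); v_11(x) = 0

ℤ_11 = {x ∈ ℚ_11 : v_11(x) ≥ 0} and ℤ_11^× = {x ∈ ℤ_11 : v_11(x) = 0}. Here v_11(15) = v_11(num) − v_11(den) = 0; compare against these criteria.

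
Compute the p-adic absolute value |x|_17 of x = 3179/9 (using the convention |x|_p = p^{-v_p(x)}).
|3179/9|_17 = 1/289

Step 1 — compute v_17(x) by factoring powers of 17 out of the numerator and denominator: v_17(3179/9) = 2. Step 2 — apply |x|_p = p^{-v_p(x)} = 17^{-2} = 1/289.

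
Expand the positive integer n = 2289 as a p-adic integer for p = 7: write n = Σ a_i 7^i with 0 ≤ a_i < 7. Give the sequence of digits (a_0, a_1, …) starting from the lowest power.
(a_0, a_1, …) = (0, 5, 4, 6)

Repeated division by 7 gives the digits low-to-high: 2289 = 5·7^1 + 4·7^2 + 6·7^3. Digit sequence: (0, 5, 4, 6).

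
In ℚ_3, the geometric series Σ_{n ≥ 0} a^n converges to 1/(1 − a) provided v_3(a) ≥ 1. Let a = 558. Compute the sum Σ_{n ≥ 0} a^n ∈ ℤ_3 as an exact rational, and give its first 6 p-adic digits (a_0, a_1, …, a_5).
Σ a^n = 1/(1 − a) = -1/557;  first 6 digits = (1, 0, 2, 2, 1, 2)

v_3(a) = 2 ≥ 1, so the series converges in ℤ_3 to 1/(1 − a) = 1/(1 − 558) = -1/557. Expand this rational in ℤ_3: compute digits iteratively via d_i = x_i mod 3, x_{i+1} = (x_i − d_i)/3. The first 6 digits are (1, 0, 2, 2, 1, 2).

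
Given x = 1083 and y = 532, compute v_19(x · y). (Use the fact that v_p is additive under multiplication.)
v_19(576156) = 3

v_p(x) = 2 (factor: 1083 = 19^2 · 3); v_p(y) = 1 (factor: 532 = 19^1 · 28). Additivity: v_p(xy) = v_p(x) + v_p(y) = 2 + 1 = 3. (Direct check: xy = 576156 = 19^3 · (84).)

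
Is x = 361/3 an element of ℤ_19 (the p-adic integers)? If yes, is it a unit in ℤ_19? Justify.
x ∈ ℤ_19 but not a unit; v_19(x) = 2 > 0

ℤ_19 = {x ∈ ℚ_19 : v_19(x) ≥ 0} and ℤ_19^× = {x ∈ ℤ_19 : v_19(x) = 0}. Here v_19(361/3) = v_19(num) − v_19(den) = 2; compare against these criteria.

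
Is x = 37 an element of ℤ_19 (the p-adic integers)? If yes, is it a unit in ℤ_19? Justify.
x ∈ ℤ_19^× (unit); v_19(x) = 0

ℤ_19 = {x ∈ ℚ_19 : v_19(x) ≥ 0} and ℤ_19^× = {x ∈ ℤ_19 : v_19(x) = 0}. Here v_19(37) = v_19(num) − v_19(den) = 0; compare against these criteria.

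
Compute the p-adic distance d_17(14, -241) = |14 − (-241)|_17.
d_17(14, -241) = 1/17

Step 1 — x − y = 14 − (-241) = 255. Step 2 — v_17(255) = 1 (factor: 255 = (17^1 · 15); the sign does not affect v_p). Step 3 — |x − y|_17 = 17^{-1} = 1/17.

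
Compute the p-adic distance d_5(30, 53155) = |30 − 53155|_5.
d_5(30, 53155) = 1/3125

Step 1 — x − y = 30 − 53155 = -53125. Step 2 — v_5(-53125) = 5 (factor: -53125 = −(5^5 · 17); the sign does not affect v_p). Step 3 — |x − y|_5 = 5^{-5} = 1/3125.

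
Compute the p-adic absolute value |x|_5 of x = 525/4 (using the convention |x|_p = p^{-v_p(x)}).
|525/4|_5 = 1/25

Step 1 — compute v_5(x) by factoring powers of 5 out of the numerator and denominator: v_5(525/4) = 2. Step 2 — apply |x|_p = p^{-v_p(x)} = 5^{-2} = 1/25.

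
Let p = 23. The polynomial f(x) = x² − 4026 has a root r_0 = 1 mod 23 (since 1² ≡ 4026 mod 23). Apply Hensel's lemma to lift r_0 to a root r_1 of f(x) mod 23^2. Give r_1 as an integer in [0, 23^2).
r_1 = 162 (mod 529)

Hensel's recurrence: r_{i+1} = r_i − f(r_i)·(f′(r_i))^{-1} mod 23^{i+2}, with f′(x) = 2x. Iterate:
  r_0 = 1 (mod 23)
  r_1 = 162 (mod 529)
Final: r_1 = 162, and one checks f(r_1) ≡ 0 mod 23^2.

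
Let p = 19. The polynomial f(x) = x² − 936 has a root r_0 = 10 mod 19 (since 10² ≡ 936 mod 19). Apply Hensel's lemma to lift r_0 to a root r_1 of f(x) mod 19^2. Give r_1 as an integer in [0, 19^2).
r_1 = 124 (mod 361)

Hensel's recurrence: r_{i+1} = r_i − f(r_i)·(f′(r_i))^{-1} mod 19^{i+2}, with f′(x) = 2x. Iterate:
  r_0 = 10 (mod 19)
  r_1 = 124 (mod 361)
Final: r_1 = 124, and one checks f(r_1) ≡ 0 mod 19^2.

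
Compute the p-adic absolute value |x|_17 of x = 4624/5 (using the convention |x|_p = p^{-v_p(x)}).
|4624/5|_17 = 1/289

Step 1 — compute v_17(x) by factoring powers of 17 out of the numerator and denominator: v_17(4624/5) = 2. Step 2 — apply |x|_p = p^{-v_p(x)} = 17^{-2} = 1/289.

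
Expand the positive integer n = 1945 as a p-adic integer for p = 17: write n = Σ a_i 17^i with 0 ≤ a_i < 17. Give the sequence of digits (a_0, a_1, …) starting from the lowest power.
(a_0, a_1, …) = (7, 12, 6)

Repeated division by 17 gives the digits low-to-high: 1945 = 7 + 12·17^1 + 6·17^2. Digit sequence: (7, 12, 6).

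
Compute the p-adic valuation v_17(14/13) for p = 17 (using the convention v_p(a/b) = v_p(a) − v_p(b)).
v_17(14/13) = 0

Factor powers of 17 from the numerator and denominator of the reduced fraction: 14 = 17^0 · 14 and 13 = 17^0 · 13. Apply v_p(a/b) = v_p(a) − v_p(b): v_17(14/13) = 0 − 0 = 0.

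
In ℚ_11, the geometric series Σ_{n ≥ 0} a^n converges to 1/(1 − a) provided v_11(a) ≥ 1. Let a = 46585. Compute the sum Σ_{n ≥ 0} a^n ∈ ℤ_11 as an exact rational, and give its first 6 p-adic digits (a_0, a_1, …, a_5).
Σ a^n = 1/(1 − a) = -1/46584;  first 6 digits = (1, 0, 0, 2, 3, 0)

v_11(a) = 3 ≥ 1, so the series converges in ℤ_11 to 1/(1 − a) = 1/(1 − 46585) = -1/46584. Expand this rational in ℤ_11: compute digits iteratively via d_i = x_i mod 11, x_{i+1} = (x_i − d_i)/11. The first 6 digits are (1, 0, 0, 2, 3, 0).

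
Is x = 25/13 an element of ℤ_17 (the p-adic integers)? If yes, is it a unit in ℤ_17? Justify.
x ∈ ℤ_17^× (unit); v_17(x) = 0

ℤ_17 = {x ∈ ℚ_17 : v_17(x) ≥ 0} and ℤ_17^× = {x ∈ ℤ_17 : v_17(x) = 0}. Here v_17(25/13) = v_17(num) − v_17(den) = 0; compare against these criteria.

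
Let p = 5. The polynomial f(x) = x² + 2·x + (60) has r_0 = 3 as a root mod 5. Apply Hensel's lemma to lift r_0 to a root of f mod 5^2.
r_1 = 3 (mod 25)

Hensel: r_{i+1} = r_i − f(r_i)·(f′(r_i))^{-1} mod 5^{i+2}, f′(x) = 2x + 2. Iterate:
  r_0 = 3 (mod 5)
  r_1 = 3 (mod 25)
Final: r = 3 satisfies f(r) ≡ 0 mod 5^2.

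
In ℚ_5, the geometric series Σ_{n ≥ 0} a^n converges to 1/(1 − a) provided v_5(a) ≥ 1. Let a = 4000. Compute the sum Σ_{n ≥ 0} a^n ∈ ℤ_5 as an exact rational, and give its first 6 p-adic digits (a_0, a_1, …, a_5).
Σ a^n = 1/(1 − a) = -1/3999;  first 6 digits = (1, 0, 0, 2, 1, 1)

v_5(a) = 3 ≥ 1, so the series converges in ℤ_5 to 1/(1 − a) = 1/(1 − 4000) = -1/3999. Expand this rational in ℤ_5: compute digits iteratively via d_i = x_i mod 5, x_{i+1} = (x_i − d_i)/5. The first 6 digits are (1, 0, 0, 2, 1, 1).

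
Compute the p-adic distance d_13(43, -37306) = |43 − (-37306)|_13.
d_13(43, -37306) = 1/2197

Step 1 — x − y = 43 − (-37306) = 37349. Step 2 — v_13(37349) = 3 (factor: 37349 = (13^3 · 17); the sign does not affect v_p). Step 3 — |x − y|_13 = 13^{-3} = 1/2197.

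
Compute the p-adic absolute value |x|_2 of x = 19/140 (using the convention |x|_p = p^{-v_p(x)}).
|19/140|_2 = 4

Step 1 — compute v_2(x) by factoring powers of 2 out of the numerator and denominator: v_2(19/140) = -2. Step 2 — apply |x|_p = p^{-v_p(x)} = 2^{2} = 4.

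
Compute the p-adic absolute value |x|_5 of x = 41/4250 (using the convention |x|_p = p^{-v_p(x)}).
|41/4250|_5 = 125

Step 1 — compute v_5(x) by factoring powers of 5 out of the numerator and denominator: v_5(41/4250) = -3. Step 2 — apply |x|_p = p^{-v_p(x)} = 5^{3} = 125.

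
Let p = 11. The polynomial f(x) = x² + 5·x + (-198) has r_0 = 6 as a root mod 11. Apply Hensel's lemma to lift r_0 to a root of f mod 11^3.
r_2 = 1238 (mod 1331)

Hensel: r_{i+1} = r_i − f(r_i)·(f′(r_i))^{-1} mod 11^{i+2}, f′(x) = 2x + 5. Iterate:
  r_0 = 6 (mod 11)
  r_1 = 28 (mod 121)
  r_2 = 1238 (mod 1331)
Final: r = 1238 satisfies f(r) ≡ 0 mod 11^3.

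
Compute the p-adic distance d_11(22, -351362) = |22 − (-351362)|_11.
d_11(22, -351362) = 1/14641

Step 1 — x − y = 22 − (-351362) = 351384. Step 2 — v_11(351384) = 4 (factor: 351384 = (11^4 · 24); the sign does not affect v_p). Step 3 — |x − y|_11 = 11^{-4} = 1/14641.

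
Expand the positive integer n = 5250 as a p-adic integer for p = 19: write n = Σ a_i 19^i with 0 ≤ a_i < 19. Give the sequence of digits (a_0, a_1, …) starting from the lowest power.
(a_0, a_1, …) = (6, 10, 14)

Repeated division by 19 gives the digits low-to-high: 5250 = 6 + 10·19^1 + 14·19^2. Digit sequence: (6, 10, 14).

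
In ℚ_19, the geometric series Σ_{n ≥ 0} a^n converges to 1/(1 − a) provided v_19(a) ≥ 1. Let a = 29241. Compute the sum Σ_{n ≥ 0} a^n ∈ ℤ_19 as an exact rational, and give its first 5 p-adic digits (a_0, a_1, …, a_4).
Σ a^n = 1/(1 − a) = -1/29240;  first 5 digits = (1, 0, 5, 4, 6)

v_19(a) = 2 ≥ 1, so the series converges in ℤ_19 to 1/(1 − a) = 1/(1 − 29241) = -1/29240. Expand this rational in ℤ_19: compute digits iteratively via d_i = x_i mod 19, x_{i+1} = (x_i − d_i)/19. The first 5 digits are (1, 0, 5, 4, 6).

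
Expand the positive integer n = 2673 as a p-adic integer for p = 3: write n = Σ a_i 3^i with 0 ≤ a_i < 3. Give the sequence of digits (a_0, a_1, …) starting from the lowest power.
(a_0, a_1, …) = (0, 0, 0, 0, 0, 2, 0, 1)

Repeated division by 3 gives the digits low-to-high: 2673 = 2·3^5 + 1·3^7. Digit sequence: (0, 0, 0, 0, 0, 2, 0, 1).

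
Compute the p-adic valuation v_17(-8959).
v_17(-8959) = 2

v_17(n) is the largest exponent k such that 17^k divides n. Factor out: -8959 = -17^2 · 31. (Sign doesn't affect v_p.) So v_17(-8959) = 2.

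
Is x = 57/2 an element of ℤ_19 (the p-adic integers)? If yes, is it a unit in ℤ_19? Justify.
x ∈ ℤ_19 but not a unit; v_19(x) = 1 > 0

ℤ_19 = {x ∈ ℚ_19 : v_19(x) ≥ 0} and ℤ_19^× = {x ∈ ℤ_19 : v_19(x) = 0}. Here v_19(57/2) = v_19(num) − v_19(den) = 1; compare against these criteria.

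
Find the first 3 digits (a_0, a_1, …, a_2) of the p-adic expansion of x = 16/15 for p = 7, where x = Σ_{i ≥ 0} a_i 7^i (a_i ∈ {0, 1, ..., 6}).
(a_0, …, a_2) = (2, 5, 3)

v_7(16/15) = 0 (numerator and denominator both coprime to 7), so x ∈ ℤ_7^×. Compute digits iteratively via a_i = x_i mod 7, x_{i+1} = (x_i − a_i)/7, with x_0 = x:
  x_0 = 16/15;  a_0 = 2;  x_1 = (x_0 − 2)/7 = -2/15
  x_1 = -2/15;  a_1 = 5;  x_2 = (x_1 − 5)/7 = -11/15
  x_2 = -11/15;  a_2 = 3;  x_3 = (x_2 − 3)/7 = -8/15
Digits: (2, 5, 3).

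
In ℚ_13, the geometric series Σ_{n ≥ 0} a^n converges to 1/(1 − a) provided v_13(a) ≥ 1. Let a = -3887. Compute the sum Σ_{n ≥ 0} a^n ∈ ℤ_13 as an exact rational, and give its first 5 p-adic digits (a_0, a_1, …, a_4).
Σ a^n = 1/(1 − a) = 1/3888;  first 5 digits = (1, 0, 3, 11, 8)

v_13(a) = 2 ≥ 1, so the series converges in ℤ_13 to 1/(1 − a) = 1/(1 − (-3887)) = 1/3888. Expand this rational in ℤ_13: compute digits iteratively via d_i = x_i mod 13, x_{i+1} = (x_i − d_i)/13. The first 5 digits are (1, 0, 3, 11, 8).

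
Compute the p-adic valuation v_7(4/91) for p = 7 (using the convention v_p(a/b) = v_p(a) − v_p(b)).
v_7(4/91) = -1

Factor powers of 7 from the numerator and denominator of the reduced fraction: 4 = 7^0 · 4 and 91 = 7^1 · 13. Apply v_p(a/b) = v_p(a) − v_p(b): v_7(4/91) = 0 − 1 = -1.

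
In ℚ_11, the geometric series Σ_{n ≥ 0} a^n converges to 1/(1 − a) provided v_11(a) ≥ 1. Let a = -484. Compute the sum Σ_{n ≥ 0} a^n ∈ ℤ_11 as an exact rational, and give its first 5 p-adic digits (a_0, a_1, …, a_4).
Σ a^n = 1/(1 − a) = 1/485;  first 5 digits = (1, 0, 7, 10, 4)

v_11(a) = 2 ≥ 1, so the series converges in ℤ_11 to 1/(1 − a) = 1/(1 − (-484)) = 1/485. Expand this rational in ℤ_11: compute digits iteratively via d_i = x_i mod 11, x_{i+1} = (x_i − d_i)/11. The first 5 digits are (1, 0, 7, 10, 4).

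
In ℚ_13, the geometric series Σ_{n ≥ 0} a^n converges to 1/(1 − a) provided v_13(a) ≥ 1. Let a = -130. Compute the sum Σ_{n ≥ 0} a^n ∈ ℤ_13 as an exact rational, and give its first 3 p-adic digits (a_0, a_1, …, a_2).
Σ a^n = 1/(1 − a) = 1/131;  first 3 digits = (1, 3, 8)

v_13(a) = 1 ≥ 1, so the series converges in ℤ_13 to 1/(1 − a) = 1/(1 − (-130)) = 1/131. Expand this rational in ℤ_13: compute digits iteratively via d_i = x_i mod 13, x_{i+1} = (x_i − d_i)/13. The first 3 digits are (1, 3, 8).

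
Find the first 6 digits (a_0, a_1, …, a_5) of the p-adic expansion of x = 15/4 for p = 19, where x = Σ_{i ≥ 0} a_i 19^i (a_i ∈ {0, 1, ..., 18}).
(a_0, …, a_5) = (18, 4, 14, 4, 14, 4)

v_19(15/4) = 0 (numerator and denominator both coprime to 19), so x ∈ ℤ_19^×. Compute digits iteratively via a_i = x_i mod 19, x_{i+1} = (x_i − a_i)/19, with x_0 = x:
  x_0 = 15/4;  a_0 = 18;  x_1 = (x_0 − 18)/19 = -3/4
  x_1 = -3/4;  a_1 = 4;  x_2 = (x_1 − 4)/19 = -1/4
  x_2 = -1/4;  a_2 = 14;  x_3 = (x_2 − 14)/19 = -3/4
  x_3 = -3/4;  a_3 = 4;  x_4 = (x_3 − 4)/19 = -1/4
  x_4 = -1/4;  a_4 = 14;  x_5 = (x_4 − 14)/19 = -3/4
  x_5 = -3/4;  a_5 = 4;  x_6 = (x_5 − 4)/19 = -1/4
Digits: (18, 4, 14, 4, 14, 4).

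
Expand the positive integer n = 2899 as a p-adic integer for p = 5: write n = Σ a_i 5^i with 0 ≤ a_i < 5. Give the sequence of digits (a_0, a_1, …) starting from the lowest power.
(a_0, a_1, …) = (4, 4, 0, 3, 4)

Repeated division by 5 gives the digits low-to-high: 2899 = 4 + 4·5^1 + 3·5^3 + 4·5^4. Digit sequence: (4, 4, 0, 3, 4).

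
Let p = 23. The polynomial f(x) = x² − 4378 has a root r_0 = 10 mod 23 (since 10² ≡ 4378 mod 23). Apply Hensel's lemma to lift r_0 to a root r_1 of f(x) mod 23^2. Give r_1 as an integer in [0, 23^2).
r_1 = 171 (mod 529)

Hensel's recurrence: r_{i+1} = r_i − f(r_i)·(f′(r_i))^{-1} mod 23^{i+2}, with f′(x) = 2x. Iterate:
  r_0 = 10 (mod 23)
  r_1 = 171 (mod 529)
Final: r_1 = 171, and one checks f(r_1) ≡ 0 mod 23^2.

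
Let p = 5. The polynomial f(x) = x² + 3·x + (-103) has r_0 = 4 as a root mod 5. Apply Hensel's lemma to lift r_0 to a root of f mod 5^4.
r_3 = 579 (mod 625)

Hensel: r_{i+1} = r_i − f(r_i)·(f′(r_i))^{-1} mod 5^{i+2}, f′(x) = 2x + 3. Iterate:
  r_0 = 4 (mod 5)
  r_1 = 4 (mod 25)
  r_2 = 79 (mod 125)
  r_3 = 579 (mod 625)
Final: r = 579 satisfies f(r) ≡ 0 mod 5^4.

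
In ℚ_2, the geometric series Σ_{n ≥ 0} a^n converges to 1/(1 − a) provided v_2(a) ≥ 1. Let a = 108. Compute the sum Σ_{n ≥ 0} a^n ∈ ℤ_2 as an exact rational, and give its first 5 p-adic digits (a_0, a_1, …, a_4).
Σ a^n = 1/(1 − a) = -1/107;  first 5 digits = (1, 0, 1, 1, 1)

v_2(a) = 2 ≥ 1, so the series converges in ℤ_2 to 1/(1 − a) = 1/(1 − 108) = -1/107. Expand this rational in ℤ_2: compute digits iteratively via d_i = x_i mod 2, x_{i+1} = (x_i − d_i)/2. The first 5 digits are (1, 0, 1, 1, 1).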